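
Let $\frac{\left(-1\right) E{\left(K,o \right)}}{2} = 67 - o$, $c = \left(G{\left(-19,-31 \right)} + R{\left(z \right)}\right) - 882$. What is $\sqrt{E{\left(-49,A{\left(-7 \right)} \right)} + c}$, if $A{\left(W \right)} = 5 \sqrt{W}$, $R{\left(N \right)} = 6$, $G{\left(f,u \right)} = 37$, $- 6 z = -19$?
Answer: $\sqrt{-973 + 10 i \sqrt{7}} \approx 0.4241 + 31.196 i$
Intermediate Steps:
$z = \frac{19}{6}$ ($z = \left(- \frac{1}{6}\right) \left(-19\right) = \frac{19}{6} \approx 3.1667$)
$c = -839$ ($c = \left(37 + 6\right) - 882 = 43 - 882 = -839$)
$E{\left(K,o \right)} = -134 + 2 o$ ($E{\left(K,o \right)} = - 2 \left(67 - o\right) = -134 + 2 o$)
$\sqrt{E{\left(-49,A{\left(-7 \right)} \right)} + c} = \sqrt{\left(-134 + 2 \cdot 5 \sqrt{-7}\right) - 839} = \sqrt{\left(-134 + 2 \cdot 5 i \sqrt{7}\right) - 839} = \sqrt{\left(-134 + 10 i \sqrt{7}\right) - 839} = \sqrt{-973 + 10 i \sqrt{7}}$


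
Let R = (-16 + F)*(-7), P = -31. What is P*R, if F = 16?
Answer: 0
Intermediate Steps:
R = 0 (R = (-16 + 16)*(-7) = 0*(-7) = 0)
P*R = -31*0 = 0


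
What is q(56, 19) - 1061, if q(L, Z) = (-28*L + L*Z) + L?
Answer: -1509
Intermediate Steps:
q(L, Z) = -27*L + L*Z
q(56, 19) - 1061 = 56*(-27 + 19) - 1061 = 56*(-8) - 1061 = -448 - 1061 = -1509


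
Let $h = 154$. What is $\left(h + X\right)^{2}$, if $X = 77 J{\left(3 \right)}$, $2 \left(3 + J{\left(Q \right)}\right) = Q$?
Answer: $\frac{5929}{4} \approx 1482.3$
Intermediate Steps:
$J{\left(Q \right)} = -3 + \frac{Q}{2}$
$X = - \frac{231}{2}$ ($X = 77 \left(-3 + \frac{1}{2} \cdot 3\right) = 77 \left(-3 + \frac{3}{2}\right) = 77 \left(- \frac{3}{2}\right) = - \frac{231}{2} \approx -115.5$)
$\left(h + X\right)^{2} = \left(154 - \frac{231}{2}\right)^{2} = \left(\frac{77}{2}\right)^{2} = \frac{5929}{4}$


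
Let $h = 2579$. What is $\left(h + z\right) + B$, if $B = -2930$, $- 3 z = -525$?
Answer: $-176$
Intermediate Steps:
$z = 175$ ($z = \left(- \frac{1}{3}\right) \left(-525\right) = 175$)
$\left(h + z\right) + B = \left(2579 + 175\right) - 2930 = 2754 - 2930 = -176$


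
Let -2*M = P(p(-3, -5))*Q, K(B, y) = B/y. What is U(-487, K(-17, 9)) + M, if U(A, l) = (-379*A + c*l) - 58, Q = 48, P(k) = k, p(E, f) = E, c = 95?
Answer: 1659668/9 ≈ 1.8441e+5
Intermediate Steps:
U(A, l) = -58 - 379*A + 95*l (U(A, l) = (-379*A + 95*l) - 58 = -58 - 379*A + 95*l)
M = 72 (M = -(-3)*48/2 = -½*(-144) = 72)
U(-487, K(-17, 9)) + M = (-58 - 379*(-487) + 95*(-17/9)) + 72 = (-58 + 184573 + 95*(-17*⅑)) + 72 = (-58 + 184573 + 95*(-17/9)) + 72 = (-58 + 184573 - 1615/9) + 72 = 1659020/9 + 72 = 1659668/9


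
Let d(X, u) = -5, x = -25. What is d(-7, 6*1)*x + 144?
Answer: 269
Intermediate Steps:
d(-7, 6*1)*x + 144 = -5*(-25) + 144 = 125 + 144 = 269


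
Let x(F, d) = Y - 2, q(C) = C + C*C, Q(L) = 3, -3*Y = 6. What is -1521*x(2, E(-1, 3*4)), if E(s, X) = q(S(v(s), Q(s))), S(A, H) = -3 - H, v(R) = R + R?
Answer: 6084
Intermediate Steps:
v(R) = 2*R
Y = -2 (Y = -⅓*6 = -2)
q(C) = C + C²
E(s, X) = 30 (E(s, X) = (-3 - 1*3)*(1 + (-3 - 1*3)) = (-3 - 3)*(1 + (-3 - 3)) = -6*(1 - 6) = -6*(-5) = 30)
x(F, d) = -4 (x(F, d) = -2 - 2 = -4)
-1521*x(2, E(-1, 3*4)) = -1521*(-4) = 6084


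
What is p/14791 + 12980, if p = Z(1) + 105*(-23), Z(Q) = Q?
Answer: 191984766/14791 ≈ 12980.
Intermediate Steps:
p = -2414 (p = 1 + 105*(-23) = 1 - 2415 = -2414)
p/14791 + 12980 = -2414/14791 + 12980 = 191984766/14791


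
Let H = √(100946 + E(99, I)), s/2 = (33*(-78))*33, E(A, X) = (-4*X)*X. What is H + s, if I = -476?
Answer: -169884 + I*√805358 ≈ -1.6988e+5 + 897.42*I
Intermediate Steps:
E(A, X) = -4*X²
s = -169884 (s = 2*((33*(-78))*33) = 2*(-2574*33) = 2*(-84942) = -169884)
H = I*√805358 (H = √(100946 - 4*(-476)²) = √(100946 - 4*226576) = √(100946 - 906304) = √(-805358) = I*√805358 ≈ 897.42*I)
H + s = I*√805358 - 169884 = -169884 + I*√805358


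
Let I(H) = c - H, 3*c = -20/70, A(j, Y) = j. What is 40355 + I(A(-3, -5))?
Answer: 847516/21 ≈ 40358.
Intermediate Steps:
c = -2/21 (c = (-20/70)/3 = (-20*1/70)/3 = (⅓)*(-2/7) = -2/21 ≈ -0.095238)
I(H) = -2/21 - H
40355 + I(A(-3, -5)) = 40355 + (-2/21 - 1*(-3)) = 40355 + (-2/21 + 3) = 40355 + 61/21 = 847516/21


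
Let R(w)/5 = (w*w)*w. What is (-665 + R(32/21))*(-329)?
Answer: 281752075/1323 ≈ 2.1296e+5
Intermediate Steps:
R(w) = 5*w³ (R(w) = 5*((w*w)*w) = 5*(w²*w) = 5*w³)
(-665 + R(32/21))*(-329) = (-665 + 5*(32/21)³)*(-329) = (-665 + 5*(32768/9261))*(-329) = (-665 + 163840/9261)*(-329) = -5994725/9261*(-329) = 281752075/1323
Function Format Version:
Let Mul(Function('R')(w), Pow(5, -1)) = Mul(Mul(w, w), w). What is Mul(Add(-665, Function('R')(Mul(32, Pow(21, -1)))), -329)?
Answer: Rational(281752075, 1323) ≈ 2.1296e+5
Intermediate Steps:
Function('R')(w) = Mul(5, Pow(w, 3)) (Function('R')(w) = Mul(5, Mul(Mul(w, w), w)) = Mul(5, Mul(Pow(w, 2), w)) = Mul(5, Pow(w, 3)))
Mul(Add(-665, Function('R')(Mul(32, Pow(21, -1)))), -329) = Mul(Add(-665, Mul(5, Pow(Mul(32, Pow(21, -1)), 3))), -329) = Mul(Add(-665, Mul(5, Pow(Mul(32, Rational(1, 21)), 3))), -329) = Mul(Add(-665, Mul(5, Pow(Rational(32, 21), 3))), -329) = Mul(Add(-665, Mul(5, Rational(32768, 9261))), -329) = Mul(Add(-665, Rational(163840, 9261)), -329) = Mul(Rational(-5994725, 9261), -329) = Rational(281752075, 1323)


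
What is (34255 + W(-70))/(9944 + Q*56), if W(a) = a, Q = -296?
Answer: -34185/6632 ≈ -5.1546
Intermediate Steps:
(34255 + W(-70))/(9944 + Q*56) = (34255 - 70)/(9944 - 296*56) = 34185/(9944 - 16576) = 34185/(-6632) = 34185*(-1/6632) = -34185/6632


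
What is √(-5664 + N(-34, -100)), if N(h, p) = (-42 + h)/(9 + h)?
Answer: 2*I*√35381/5 ≈ 75.239*I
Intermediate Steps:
N(h, p) = (-42 + h)/(9 + h)
√(-5664 + N(-34, -100)) = √(-5664 + (-42 - 34)/(9 - 34)) = √(-5664 - 76/(-25)) = √(-5664 - 1/25*(-76)) = √(-5664 + 76/25) = √(-141524/25) = 2*I*√35381/5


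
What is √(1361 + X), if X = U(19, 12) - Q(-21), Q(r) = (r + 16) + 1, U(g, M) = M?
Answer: 9*√17 ≈ 37.108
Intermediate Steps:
Q(r) = 17 + r (Q(r) = (16 + r) + 1 = 17 + r)
X = 16 (X = 12 - (17 - 21) = 12 - 1*(-4) = 12 + 4 = 16)
√(1361 + X) = √(1361 + 16) = √1377 = 9*√17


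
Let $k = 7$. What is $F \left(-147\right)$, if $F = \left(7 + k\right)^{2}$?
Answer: $-28812$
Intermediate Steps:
$F = 196$ ($F = \left(7 + 7\right)^{2} = 14^{2} = 196$)
$F \left(-147\right) = 196 \left(-147\right) = -28812$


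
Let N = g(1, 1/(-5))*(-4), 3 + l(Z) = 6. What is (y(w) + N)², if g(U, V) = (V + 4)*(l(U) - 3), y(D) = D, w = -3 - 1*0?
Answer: 9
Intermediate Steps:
l(Z) = 3 (l(Z) = -3 + 6 = 3)
w = -3 (w = -3 + 0 = -3)
g(U, V) = 0 (g(U, V) = (V + 4)*(3 - 3) = (4 + V)*0 = 0)
N = 0 (N = 0*(-4) = 0)
(y(w) + N)² = (-3 + 0)² = (-3)² = 9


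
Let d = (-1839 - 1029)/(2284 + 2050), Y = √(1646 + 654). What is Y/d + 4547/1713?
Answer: 4547/1713 - 10835*√23/717 ≈ -69.818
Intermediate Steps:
Y = 10*√23 (Y = √2300 = 10*√23 ≈ 47.958)
d = -1434/2167 (d = -2868/4334 = -2868*1/4334 = -1434/2167 ≈ -0.66174)
Y/d + 4547/1713 = (10*√23)/(-1434/2167) + 4547/1713 = (10*√23)*(-2167/1434) + 4547*(1/1713) = -10835*√23/717 + 4547/1713 = 4547/1713 - 10835*√23/717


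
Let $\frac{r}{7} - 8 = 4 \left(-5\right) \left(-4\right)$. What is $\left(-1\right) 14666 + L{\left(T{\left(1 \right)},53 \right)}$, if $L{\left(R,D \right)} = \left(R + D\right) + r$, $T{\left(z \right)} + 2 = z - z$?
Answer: $-13999$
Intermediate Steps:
$T{\left(z \right)} = -2$ ($T{\left(z \right)} = -2 + \left(z - z\right) = -2 + 0 = -2$)
$r = 616$ ($r = 56 + 7 \cdot 4 \left(-5\right) \left(-4\right) = 56 + 7 \left(\left(-20\right) \left(-4\right)\right) = 56 + 7 \cdot 80 = 56 + 560 = 616$)
$L{\left(R,D \right)} = 616 + D + R$ ($L{\left(R,D \right)} = \left(R + D\right) + 616 = \left(D + R\right) + 616 = 616 + D + R$)
$\left(-1\right) 14666 + L{\left(T{\left(1 \right)},53 \right)} = \left(-1\right) 14666 + \left(616 + 53 - 2\right) = -14666 + 667 = -13999$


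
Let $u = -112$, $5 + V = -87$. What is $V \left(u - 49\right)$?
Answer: $14812$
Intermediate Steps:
$V = -92$ ($V = -5 - 87 = -92$)
$V \left(u - 49\right) = - 92 \left(-112 - 49\right) = \left(-92\right) \left(-161\right) = 14812$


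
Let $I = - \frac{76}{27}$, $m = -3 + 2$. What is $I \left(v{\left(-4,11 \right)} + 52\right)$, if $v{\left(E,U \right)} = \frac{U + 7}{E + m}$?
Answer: $- \frac{18392}{135} \approx -136.24$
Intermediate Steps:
$m = -1$
$v{\left(E,U \right)} = \frac{7 + U}{-1 + E}$ ($v{\left(E,U \right)} = \frac{U + 7}{E - 1} = \frac{7 + U}{-1 + E}$)
$I = - \frac{76}{27}$ ($I = \left(-76\right) \frac{1}{27} = - \frac{76}{27} \approx -2.8148$)
$I \left(v{\left(-4,11 \right)} + 52\right) = - \frac{76 \left(\frac{7 + 11}{-1 - 4} + 52\right)}{27} = - \frac{76 \left(\frac{1}{-5} \cdot 18 + 52\right)}{27} = - \frac{76 \left(\left(- \frac{1}{5}\right) 18 + 52\right)}{27} = - \frac{76 \left(- \frac{18}{5} + 52\right)}{27} = \left(- \frac{76}{27}\right) \frac{242}{5} = - \frac{18392}{135}$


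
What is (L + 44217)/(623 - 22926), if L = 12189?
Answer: -56406/22303 ≈ -2.5291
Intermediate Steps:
(L + 44217)/(623 - 22926) = (12189 + 44217)/(623 - 22926) = 56406/(-22303) = 56406*(-1/22303) = -56406/22303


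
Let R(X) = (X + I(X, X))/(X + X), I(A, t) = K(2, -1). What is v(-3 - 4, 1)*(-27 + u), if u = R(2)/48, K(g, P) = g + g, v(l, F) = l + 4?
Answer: 2589/32 ≈ 80.906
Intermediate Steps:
v(l, F) = 4 + l
K(g, P) = 2*g
I(A, t) = 4 (I(A, t) = 2*2 = 4)
R(X) = (4 + X)/(2*X) (R(X) = (X + 4)/(X + X) = (4 + X)/((2*X)) = (4 + X)*(1/(2*X)) = (4 + X)/(2*X))
u = 1/32 (u = ((1/2)*(4 + 2)/2)/48 = ((1/2)*(1/2)*6)*(1/48) = (3/2)*(1/48) = 1/32 ≈ 0.031250)
v(-3 - 4, 1)*(-27 + u) = (4 + (-3 - 4))*(-27 + 1/32) = (4 - 7)*(-863/32) = -3*(-863/32) = 2589/32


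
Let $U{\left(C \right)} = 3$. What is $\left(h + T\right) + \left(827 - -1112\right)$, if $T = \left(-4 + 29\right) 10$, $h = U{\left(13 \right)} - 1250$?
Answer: $942$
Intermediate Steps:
$h = -1247$ ($h = 3 - 1250 = -1247$)
$T = 250$ ($T = 25 \cdot 10 = 250$)
$\left(h + T\right) + \left(827 - -1112\right) = \left(-1247 + 250\right) + \left(827 - -1112\right) = -997 + \left(827 + 1112\right) = -997 + 1939 = 942$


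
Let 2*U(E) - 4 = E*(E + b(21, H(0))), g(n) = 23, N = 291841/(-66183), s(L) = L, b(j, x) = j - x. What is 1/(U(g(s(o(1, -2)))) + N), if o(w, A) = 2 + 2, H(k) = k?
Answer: 66183/33329123 ≈ 0.0019857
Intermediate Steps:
o(w, A) = 4
N = -291841/66183 (N = 291841*(-1/66183) = -291841/66183 ≈ -4.4096)
U(E) = 2 + E*(21 + E)/2 (U(E) = 2 + (E*(E + (21 - 1*0)))/2 = 2 + (E*(E + (21 + 0)))/2 = 2 + (E*(E + 21))/2 = 2 + (E*(21 + E))/2 = 2 + E*(21 + E)/2)
1/(U(g(s(o(1, -2)))) + N) = 1/((2 + (½)*23² + (21/2)*23) - 291841/66183) = 1/((2 + (½)*529 + 483/2) - 291841/66183) = 1/((2 + 529/2 + 483/2) - 291841/66183) = 1/(508 - 291841/66183) = 1/(33329123/66183) = 66183/33329123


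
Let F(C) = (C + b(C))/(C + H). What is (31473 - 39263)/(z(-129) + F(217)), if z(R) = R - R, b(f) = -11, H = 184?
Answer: -1561895/103 ≈ -15164.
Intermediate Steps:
z(R) = 0
F(C) = (-11 + C)/(184 + C) (F(C) = (C - 11)/(C + 184) = (-11 + C)/(184 + C))
(31473 - 39263)/(z(-129) + F(217)) = (31473 - 39263)/(0 + (-11 + 217)/(184 + 217)) = -7790/(0 + 206/401) = -7790/206/401 = -7790*401/206 = -1561895/103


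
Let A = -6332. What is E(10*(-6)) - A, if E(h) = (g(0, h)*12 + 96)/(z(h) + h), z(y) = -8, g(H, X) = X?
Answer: 107800/17 ≈ 6341.2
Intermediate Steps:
E(h) = (96 + 12*h)/(-8 + h) (E(h) = (h*12 + 96)/(-8 + h) = (12*h + 96)/(-8 + h) = (96 + 12*h)/(-8 + h))
E(10*(-6)) - A = 12*(8 + 10*(-6))/(-8 + 10*(-6)) - 1*(-6332) = 12*(8 - 60)/(-8 - 60) + 6332 = 12*(-52)/(-68) + 6332 = 12*(-1/68)*(-52) + 6332 = 156/17 + 6332 = 107800/17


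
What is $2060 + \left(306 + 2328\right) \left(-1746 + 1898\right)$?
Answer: $402428$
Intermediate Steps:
$2060 + \left(306 + 2328\right) \left(-1746 + 1898\right) = 2060 + 2634 \cdot 152 = 2060 + 400368 = 402428$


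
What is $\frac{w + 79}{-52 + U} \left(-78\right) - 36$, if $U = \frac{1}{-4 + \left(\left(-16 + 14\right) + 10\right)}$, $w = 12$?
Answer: $\frac{6980}{69} \approx 101.16$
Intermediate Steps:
$U = \frac{1}{4}$ ($U = \frac{1}{-4 + \left(-2 + 10\right)} = \frac{1}{-4 + 8} = \frac{1}{4} \approx 0.25$)
$\frac{w + 79}{-52 + U} \left(-78\right) - 36 = \frac{12 + 79}{-52 + \frac{1}{4}} \left(-78\right) - 36 = \frac{91}{- \frac{207}{4}} \left(-78\right) - 36 = 91 \left(- \frac{4}{207}\right) \left(-78\right) - 36 = \left(- \frac{364}{207}\right) \left(-78\right) - 36 = \frac{9464}{69} - 36 = \frac{6980}{69}$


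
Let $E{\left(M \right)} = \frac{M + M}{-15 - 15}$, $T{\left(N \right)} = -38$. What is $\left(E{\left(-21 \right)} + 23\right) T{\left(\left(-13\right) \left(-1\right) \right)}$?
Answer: $- \frac{4636}{5} \approx -927.2$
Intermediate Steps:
$E{\left(M \right)} = - \frac{M}{15}$ ($E{\left(M \right)} = \frac{2 M}{-30} = 2 M \left(- \frac{1}{30}\right) = - \frac{M}{15}$)
$\left(E{\left(-21 \right)} + 23\right) T{\left(\left(-13\right) \left(-1\right) \right)} = \left(\left(- \frac{1}{15}\right) \left(-21\right) + 23\right) \left(-38\right) = \left(\frac{7}{5} + 23\right) \left(-38\right) = \frac{122}{5} \left(-38\right) = - \frac{4636}{5}$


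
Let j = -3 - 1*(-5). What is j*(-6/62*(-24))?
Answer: 144/31 ≈ 4.6452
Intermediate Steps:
j = 2 (j = -3 + 5 = 2)
j*(-6/62*(-24)) = 2*(-6/62*(-24)) = 2*(-6*1/62*(-24)) = 2*(-3/31*(-24)) = 2*(72/31) = 144/31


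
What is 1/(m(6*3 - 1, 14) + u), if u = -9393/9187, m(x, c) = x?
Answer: 9187/146786 ≈ 0.062588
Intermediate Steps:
u = -9393/9187 (u = -9393*1/9187 = -9393/9187 ≈ -1.0224)
1/(m(6*3 - 1, 14) + u) = 1/((6*3 - 1) - 9393/9187) = 1/((18 - 1) - 9393/9187) = 1/(17 - 9393/9187) = 1/(146786/9187) = 9187/146786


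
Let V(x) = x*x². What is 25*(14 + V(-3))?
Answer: -325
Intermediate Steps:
V(x) = x³
25*(14 + V(-3)) = 25*(14 + (-3)³) = 25*(14 - 27) = 25*(-13) = -325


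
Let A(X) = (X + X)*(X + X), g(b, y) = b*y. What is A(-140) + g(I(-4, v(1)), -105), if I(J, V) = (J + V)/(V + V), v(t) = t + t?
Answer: 156905/2 ≈ 78453.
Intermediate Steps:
v(t) = 2*t
I(J, V) = (J + V)/(2*V) (I(J, V) = (J + V)/((2*V)) = (J + V)*(1/(2*V)) = (J + V)/(2*V))
A(X) = 4*X² (A(X) = (2*X)*(2*X) = 4*X²)
A(-140) + g(I(-4, v(1)), -105) = 4*(-140)² + ((-4 + 2*1)/(2*((2*1))))*(-105) = 4*19600 + ((½)*(-4 + 2)/2)*(-105) = 78400 + ((½)*(½)*(-2))*(-105) = 78400 - ½*(-105) = 78400 + 105/2 = 156905/2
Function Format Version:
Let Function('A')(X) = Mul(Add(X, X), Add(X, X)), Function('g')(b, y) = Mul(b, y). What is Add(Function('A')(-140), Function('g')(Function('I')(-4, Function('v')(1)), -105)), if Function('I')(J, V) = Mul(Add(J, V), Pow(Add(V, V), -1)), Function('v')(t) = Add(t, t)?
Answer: Rational(156905, 2) ≈ 78453.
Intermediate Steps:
Function('v')(t) = Mul(2, t)
Function('I')(J, V) = Mul(Rational(1, 2), Pow(V, -1), Add(J, V)) (Function('I')(J, V) = Mul(Add(J, V), Pow(Mul(2, V), -1)) = Mul(Add(J, V), Mul(Rational(1, 2), Pow(V, -1))) = Mul(Rational(1, 2), Pow(V, -1), Add(J, V)))
Function('A')(X) = Mul(4, Pow(X, 2)) (Function('A')(X) = Mul(Mul(2, X), Mul(2, X)) = Mul(4, Pow(X, 2)))
Add(Function('A')(-140), Function('g')(Function('I')(-4, Function('v')(1)), -105)) = Add(Mul(4, Pow(-140, 2)), Mul(Mul(Rational(1, 2), Pow(Mul(2, 1), -1), Add(-4, Mul(2, 1))), -105)) = Add(Mul(4, 19600), Mul(Mul(Rational(1, 2), Pow(2, -1), Add(-4, 2)), -105)) = Add(78400, Mul(Mul(Rational(1, 2), Rational(1, 2), -2), -105)) = Add(78400, Mul(Rational(-1, 2), -105)) = Add(78400, Rational(105, 2)) = Rational(156905, 2)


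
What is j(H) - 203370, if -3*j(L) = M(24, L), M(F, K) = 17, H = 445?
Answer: -610127/3 ≈ -2.0338e+5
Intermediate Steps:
j(L) = -17/3 (j(L) = -⅓*17 = -17/3)
j(H) - 203370 = -17/3 - 203370 = -610127/3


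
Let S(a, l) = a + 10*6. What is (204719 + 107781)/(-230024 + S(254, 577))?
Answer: -31250/22971 ≈ -1.3604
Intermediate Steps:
S(a, l) = 60 + a (S(a, l) = a + 60 = 60 + a)
(204719 + 107781)/(-230024 + S(254, 577)) = (204719 + 107781)/(-230024 + (60 + 254)) = 312500/(-230024 + 314) = 312500/(-229710) = 312500*(-1/229710) = -31250/22971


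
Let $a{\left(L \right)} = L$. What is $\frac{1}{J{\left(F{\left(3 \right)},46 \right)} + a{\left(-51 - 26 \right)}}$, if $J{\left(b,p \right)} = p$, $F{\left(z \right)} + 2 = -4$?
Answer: $- \frac{1}{31} \approx -0.032258$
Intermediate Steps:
$F{\left(z \right)} = -6$ ($F{\left(z \right)} = -2 - 4 = -6$)
$\frac{1}{J{\left(F{\left(3 \right)},46 \right)} + a{\left(-51 - 26 \right)}} = \frac{1}{46 - 77} = \frac{1}{-31} = - \frac{1}{31}$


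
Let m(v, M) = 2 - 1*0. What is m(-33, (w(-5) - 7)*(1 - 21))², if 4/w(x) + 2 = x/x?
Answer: 4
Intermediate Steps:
w(x) = -4 (w(x) = 4/(-2 + x/x) = 4/(-2 + 1) = 4/(-1) = 4*(-1) = -4)
m(v, M) = 2 (m(v, M) = 2 + 0 = 2)
m(-33, (w(-5) - 7)*(1 - 21))² = 2² = 4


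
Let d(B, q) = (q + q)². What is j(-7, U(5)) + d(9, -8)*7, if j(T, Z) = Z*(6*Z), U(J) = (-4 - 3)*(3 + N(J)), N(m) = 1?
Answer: 6496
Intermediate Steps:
d(B, q) = 4*q² (d(B, q) = (2*q)² = 4*q²)
U(J) = -28 (U(J) = (-4 - 3)*(3 + 1) = -7*4 = -28)
j(T, Z) = 6*Z²
j(-7, U(5)) + d(9, -8)*7 = 6*(-28)² + (4*(-8)²)*7 = 6*784 + (4*64)*7 = 4704 + 256*7 = 4704 + 1792 = 6496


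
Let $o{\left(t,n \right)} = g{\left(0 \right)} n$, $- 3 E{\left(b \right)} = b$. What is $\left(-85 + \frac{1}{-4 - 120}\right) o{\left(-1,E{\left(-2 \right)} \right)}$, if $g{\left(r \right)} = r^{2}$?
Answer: $0$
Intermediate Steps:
$E{\left(b \right)} = - \frac{b}{3}$
$o{\left(t,n \right)} = 0$ ($o{\left(t,n \right)} = 0^{2} n = 0 n = 0$)
$\left(-85 + \frac{1}{-4 - 120}\right) o{\left(-1,E{\left(-2 \right)} \right)} = \left(-85 + \frac{1}{-4 - 120}\right) 0 = \left(-85 + \frac{1}{-124}\right) 0 = \left(-85 - \frac{1}{124}\right) 0 = \left(- \frac{10541}{124}\right) 0 = 0$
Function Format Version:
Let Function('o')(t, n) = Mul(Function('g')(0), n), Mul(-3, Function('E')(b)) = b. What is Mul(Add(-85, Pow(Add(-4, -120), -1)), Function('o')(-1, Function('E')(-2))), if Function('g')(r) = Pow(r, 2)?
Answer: 0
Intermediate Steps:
Function('E')(b) = Mul(Rational(-1, 3), b)
Function('o')(t, n) = 0 (Function('o')(t, n) = Mul(Pow(0, 2), n) = Mul(0, n) = 0)
Mul(Add(-85, Pow(Add(-4, -120), -1)), Function('o')(-1, Function('E')(-2))) = Mul(Add(-85, Pow(Add(-4, -120), -1)), 0) = Mul(Add(-85, Pow(-124, -1)), 0) = Mul(Add(-85, Rational(-1, 124)), 0) = Mul(Rational(-10541, 124), 0) = 0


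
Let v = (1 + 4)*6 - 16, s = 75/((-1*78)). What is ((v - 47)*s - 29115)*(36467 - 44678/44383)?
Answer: -1223830505928195/1153958 ≈ -1.0606e+9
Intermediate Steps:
s = -25/26 (s = 75/(-78) = 75*(-1/78) = -25/26 ≈ -0.96154)
v = 14 (v = 5*6 - 16 = 30 - 16 = 14)
((v - 47)*s - 29115)*(36467 - 44678/44383) = ((14 - 47)*(-25/26) - 29115)*(36467 - 44678/44383) = (-33*(-25/26) - 29115)*(36467 - 44678*1/44383) = (825/26 - 29115)*(36467 - 44678/44383) = -756165/26*1618470183/44383 = -1223830505928195/1153958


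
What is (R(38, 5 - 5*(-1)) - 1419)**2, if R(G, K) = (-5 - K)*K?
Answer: 2461761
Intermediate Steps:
R(G, K) = K*(-5 - K)
(R(38, 5 - 5*(-1)) - 1419)**2 = (-(5 - 5*(-1))*(5 + (5 - 5*(-1))) - 1419)**2 = (-(5 + 5)*(5 + (5 + 5)) - 1419)**2 = (-1*10*(5 + 10) - 1419)**2 = (-1*10*15 - 1419)**2 = (-150 - 1419)**2 = (-1569)**2 = 2461761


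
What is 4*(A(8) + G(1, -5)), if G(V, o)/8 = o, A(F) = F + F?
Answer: -96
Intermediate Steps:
A(F) = 2*F
G(V, o) = 8*o
4*(A(8) + G(1, -5)) = 4*(2*8 + 8*(-5)) = 4*(16 - 40) = 4*(-24) = -96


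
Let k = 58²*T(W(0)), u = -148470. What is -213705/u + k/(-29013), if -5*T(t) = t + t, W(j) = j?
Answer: 14247/9898 ≈ 1.4394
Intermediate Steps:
T(t) = -2*t/5 (T(t) = -(t + t)/5 = -2*t/5)
k = 0 (k = 58²*(-⅖*0) = 3364*0 = 0)
-213705/u + k/(-29013) = -213705/(-148470) + 0/(-29013) = -213705*(-1/148470) + 0*(-1/29013) = 14247/9898 + 0 = 14247/9898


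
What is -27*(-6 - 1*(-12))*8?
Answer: -1296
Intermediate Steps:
-27*(-6 - 1*(-12))*8 = -27*(-6 + 12)*8 = -27*6*8 = -162*8 = -1296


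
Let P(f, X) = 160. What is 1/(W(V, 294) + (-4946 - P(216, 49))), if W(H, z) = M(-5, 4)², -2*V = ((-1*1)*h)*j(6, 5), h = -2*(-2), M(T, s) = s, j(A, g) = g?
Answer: -1/5090 ≈ -0.00019646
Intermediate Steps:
h = 4
V = 10 (V = --1*1*4*5/2 = -(-1*4)*5/2 = -(-2)*5 = -½*(-20) = 10)
W(H, z) = 16 (W(H, z) = 4² = 16)
1/(W(V, 294) + (-4946 - P(216, 49))) = 1/(16 + (-4946 - 1*160)) = 1/(16 + (-4946 - 160)) = 1/(16 - 5106) = 1/(-5090) = -1/5090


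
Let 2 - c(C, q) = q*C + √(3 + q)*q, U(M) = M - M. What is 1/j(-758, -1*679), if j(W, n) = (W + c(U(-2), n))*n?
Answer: 27/7571704861 + 13*I/156117626 ≈ 3.5659e-9 + 8.327e-8*I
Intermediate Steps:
U(M) = 0
c(C, q) = 2 - C*q - q*√(3 + q) (c(C, q) = 2 - (q*C + √(3 + q)*q) = 2 - (C*q + q*√(3 + q)) = 2 + (-C*q - q*√(3 + q)) = 2 - C*q - q*√(3 + q))
j(W, n) = n*(2 + W - n*√(3 + n)) (j(W, n) = (W + (2 - 1*0*n - n*√(3 + n)))*n = (W + (2 + 0 - n*√(3 + n)))*n = (W + (2 - n*√(3 + n)))*n = (2 + W - n*√(3 + n))*n = n*(2 + W - n*√(3 + n)))
1/j(-758, -1*679) = 1/((-1*679)*(2 - 758 - (-1*679)*√(3 - 1*679))) = 1/(-679*(2 - 758 - 1*(-679)*√(3 - 679))) = 1/(-679*(2 - 758 - 1*(-679)*√(-676))) = 1/(-679*(2 - 758 - 1*(-679)*26*I)) = 1/(-679*(2 - 758 + 17654*I)) = 1/(-679*(-756 + 17654*I)) = 1/(513324 - 11987066*I) = (513324 + 11987066*I)/143953252817332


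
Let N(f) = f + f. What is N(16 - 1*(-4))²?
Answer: 1600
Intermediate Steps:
N(f) = 2*f
N(16 - 1*(-4))² = (2*(16 - 1*(-4)))² = (2*(16 + 4))² = (2*20)² = 40² = 1600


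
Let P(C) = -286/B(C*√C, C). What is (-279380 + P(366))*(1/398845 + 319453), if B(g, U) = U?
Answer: -6514164784845345838/72988635 ≈ -8.9249e+10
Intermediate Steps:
P(C) = -286/C
(-279380 + P(366))*(1/398845 + 319453) = (-279380 - 286/366)*(1/398845 + 319453) = (-279380 - 286*1/366)*(1/398845 + 319453) = (-279380 - 143/183)*(127412231786/398845) = -51126683/183*127412231786/398845 = -6514164784845345838/72988635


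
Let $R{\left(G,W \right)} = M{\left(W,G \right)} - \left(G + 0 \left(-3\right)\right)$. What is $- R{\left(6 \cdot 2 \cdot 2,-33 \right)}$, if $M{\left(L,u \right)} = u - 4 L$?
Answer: $-132$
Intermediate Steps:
$R{\left(G,W \right)} = - 4 W$ ($R{\left(G,W \right)} = \left(G - 4 W\right) - \left(G + 0 \left(-3\right)\right) = \left(G - 4 W\right) - \left(G + 0\right) = \left(G - 4 W\right) - G = - 4 W$)
$- R{\left(6 \cdot 2 \cdot 2,-33 \right)} = - \left(-4\right) \left(-33\right) = \left(-1\right) 132 = -132$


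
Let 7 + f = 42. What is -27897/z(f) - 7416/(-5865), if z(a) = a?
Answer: -10890423/13685 ≈ -795.79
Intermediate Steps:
f = 35 (f = -7 + 42 = 35)
-27897/z(f) - 7416/(-5865) = -27897/35 - 7416/(-5865) = -27897*1/35 - 7416*(-1/5865) = -27897/35 + 2472/1955 = -10890423/13685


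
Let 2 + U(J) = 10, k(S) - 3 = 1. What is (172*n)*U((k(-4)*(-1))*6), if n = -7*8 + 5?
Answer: -70176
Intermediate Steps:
k(S) = 4 (k(S) = 3 + 1 = 4)
U(J) = 8 (U(J) = -2 + 10 = 8)
n = -51 (n = -56 + 5 = -51)
(172*n)*U((k(-4)*(-1))*6) = (172*(-51))*8 = -8772*8 = -70176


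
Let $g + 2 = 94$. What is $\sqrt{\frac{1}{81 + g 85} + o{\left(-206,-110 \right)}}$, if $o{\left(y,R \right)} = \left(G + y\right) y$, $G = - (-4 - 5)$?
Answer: $\frac{3 \sqrt{281484873787}}{7901} \approx 201.45$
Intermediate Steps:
$g = 92$ ($g = -2 + 94 = 92$)
$G = 9$ ($G = - (-4 - 5) = \left(-1\right) \left(-9\right) = 9$)
$o{\left(y,R \right)} = y \left(9 + y\right)$ ($o{\left(y,R \right)} = \left(9 + y\right) y = y \left(9 + y\right)$)
$\sqrt{\frac{1}{81 + g 85} + o{\left(-206,-110 \right)}} = \sqrt{\frac{1}{81 + 92 \cdot 85} - 206 \left(9 - 206\right)} = \sqrt{\frac{1}{81 + 7820} - -40582} = \sqrt{\frac{1}{7901} + 40582} = \sqrt{\frac{320638383}{7901}} = \frac{3 \sqrt{281484873787}}{7901}$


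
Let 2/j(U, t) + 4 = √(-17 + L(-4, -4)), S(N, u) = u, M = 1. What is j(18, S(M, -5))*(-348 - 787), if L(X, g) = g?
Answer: 9080/37 + 2270*I*√21/37 ≈ 245.41 + 281.15*I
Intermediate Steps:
j(U, t) = 2/(-4 + I*√21) (j(U, t) = 2/(-4 + √(-17 - 4)) = 2/(-4 + √(-21)) = 2/(-4 + I*√21))
j(18, S(M, -5))*(-348 - 787) = (-8/37 - 2*I*√21/37)*(-348 - 787) = (-8/37 - 2*I*√21/37)*(-1135) = 9080/37 + 2270*I*√21/37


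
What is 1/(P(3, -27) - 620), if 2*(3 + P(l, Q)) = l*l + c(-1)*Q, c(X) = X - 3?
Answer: -2/1129 ≈ -0.0017715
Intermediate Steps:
c(X) = -3 + X
P(l, Q) = -3 + l²/2 - 2*Q (P(l, Q) = -3 + (l*l + (-3 - 1)*Q)/2 = -3 + (l² - 4*Q)/2 = -3 + (l²/2 - 2*Q) = -3 + l²/2 - 2*Q)
1/(P(3, -27) - 620) = 1/((-3 + (½)*3² - 2*(-27)) - 620) = 1/((-3 + (½)*9 + 54) - 620) = 1/((-3 + 9/2 + 54) - 620) = 1/(111/2 - 620) = 1/(-1129/2) = -2/1129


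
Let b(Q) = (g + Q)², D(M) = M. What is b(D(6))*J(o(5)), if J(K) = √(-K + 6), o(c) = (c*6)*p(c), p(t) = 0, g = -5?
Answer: √6 ≈ 2.4495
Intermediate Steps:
b(Q) = (-5 + Q)²
o(c) = 0 (o(c) = (c*6)*0 = (6*c)*0 = 0)
J(K) = √(6 - K)
b(D(6))*J(o(5)) = (-5 + 6)²*√(6 - 1*0) = 1²*√(6 + 0) = 1*√6 = √6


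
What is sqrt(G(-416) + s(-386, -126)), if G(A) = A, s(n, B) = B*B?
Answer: 2*sqrt(3865) ≈ 124.34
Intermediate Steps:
s(n, B) = B**2
sqrt(G(-416) + s(-386, -126)) = sqrt(-416 + (-126)**2) = sqrt(-416 + 15876) = sqrt(15460) = 2*sqrt(3865)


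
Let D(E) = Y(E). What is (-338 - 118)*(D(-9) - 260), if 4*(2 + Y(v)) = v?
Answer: 120498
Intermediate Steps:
Y(v) = -2 + v/4
D(E) = -2 + E/4
(-338 - 118)*(D(-9) - 260) = (-338 - 118)*((-2 + (¼)*(-9)) - 260) = -456*((-2 - 9/4) - 260) = -456*(-17/4 - 260) = -456*(-1057/4) = 120498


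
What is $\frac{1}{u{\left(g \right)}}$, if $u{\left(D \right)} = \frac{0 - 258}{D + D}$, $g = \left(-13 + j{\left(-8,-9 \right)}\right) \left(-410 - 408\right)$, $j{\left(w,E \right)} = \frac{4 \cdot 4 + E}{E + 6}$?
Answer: $- \frac{37628}{387} \approx -97.23$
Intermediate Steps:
$j{\left(w,E \right)} = \frac{16 + E}{6 + E}$
$g = \frac{37628}{3}$ ($g = \left(-13 + \frac{16 - 9}{6 - 9}\right) \left(-410 - 408\right) = \left(-13 + \frac{1}{-3} \cdot 7\right) \left(-818\right) = \left(-13 - \frac{7}{3}\right) \left(-818\right) = \left(- \frac{46}{3}\right) \left(-818\right) = \frac{37628}{3} \approx 12543.0$)
$u{\left(D \right)} = - \frac{129}{D}$ ($u{\left(D \right)} = - \frac{258}{2 D} = - 258 \frac{1}{2 D} = - \frac{129}{D}$)
$\frac{1}{u{\left(g \right)}} = \frac{1}{\left(-129\right) \frac{1}{\frac{37628}{3}}} = \frac{1}{\left(-129\right) \frac{3}{37628}} = \frac{1}{- \frac{387}{37628}} = - \frac{37628}{387}$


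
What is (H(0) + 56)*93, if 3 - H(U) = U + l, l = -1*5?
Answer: 5952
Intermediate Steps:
l = -5
H(U) = 8 - U (H(U) = 3 - (U - 5) = 3 - (-5 + U) = 3 + (5 - U) = 8 - U)
(H(0) + 56)*93 = ((8 - 1*0) + 56)*93 = ((8 + 0) + 56)*93 = (8 + 56)*93 = 64*93 = 5952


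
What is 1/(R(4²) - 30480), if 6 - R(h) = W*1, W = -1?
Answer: -1/30473 ≈ -3.2816e-5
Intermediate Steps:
R(h) = 7 (R(h) = 6 - (-1) = 6 - 1*(-1) = 6 + 1 = 7)
1/(R(4²) - 30480) = 1/(7 - 30480) = 1/(-30473) = -1/30473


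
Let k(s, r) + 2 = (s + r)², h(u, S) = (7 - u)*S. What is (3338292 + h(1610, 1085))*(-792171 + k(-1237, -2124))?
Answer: 16796521305476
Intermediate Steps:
h(u, S) = S*(7 - u)
k(s, r) = -2 + (r + s)² (k(s, r) = -2 + (s + r)² = -2 + (r + s)²)
(3338292 + h(1610, 1085))*(-792171 + k(-1237, -2124)) = (3338292 + 1085*(7 - 1*1610))*(-792171 + (-2 + (-2124 - 1237)²)) = (3338292 + 1085*(7 - 1610))*(-792171 + (-2 + (-3361)²)) = (3338292 + 1085*(-1603))*(-792171 + (-2 + 11296321)) = (3338292 - 1739255)*(-792171 + 11296319) = 1599037*10504148 = 16796521305476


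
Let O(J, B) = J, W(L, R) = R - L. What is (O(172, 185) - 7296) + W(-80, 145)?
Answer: -6899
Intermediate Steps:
(O(172, 185) - 7296) + W(-80, 145) = (172 - 7296) + (145 - 1*(-80)) = -7124 + (145 + 80) = -7124 + 225 = -6899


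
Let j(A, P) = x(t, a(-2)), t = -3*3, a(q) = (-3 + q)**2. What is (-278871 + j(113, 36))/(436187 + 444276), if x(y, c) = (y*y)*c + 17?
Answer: -276829/880463 ≈ -0.31441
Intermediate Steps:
t = -9
x(y, c) = 17 + c*y**2 (x(y, c) = y**2*c + 17 = c*y**2 + 17 = 17 + c*y**2)
j(A, P) = 2042 (j(A, P) = 17 + (-3 - 2)**2*(-9)**2 = 17 + (-5)**2*81 = 17 + 25*81 = 17 + 2025 = 2042)
(-278871 + j(113, 36))/(436187 + 444276) = (-278871 + 2042)/(436187 + 444276) = -276829/880463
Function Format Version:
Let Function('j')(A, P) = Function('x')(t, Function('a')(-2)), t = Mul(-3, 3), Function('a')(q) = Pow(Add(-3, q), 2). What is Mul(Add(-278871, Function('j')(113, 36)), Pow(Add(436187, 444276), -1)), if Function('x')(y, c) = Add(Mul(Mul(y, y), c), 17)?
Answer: Rational(-276829, 880463) ≈ -0.31441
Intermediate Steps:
t = -9
Function('x')(y, c) = Add(17, Mul(c, Pow(y, 2))) (Function('x')(y, c) = Add(Mul(Pow(y, 2), c), 17) = Add(Mul(c, Pow(y, 2)), 17) = Add(17, Mul(c, Pow(y, 2))))
Function('j')(A, P) = 2042 (Function('j')(A, P) = Add(17, Mul(Pow(Add(-3, -2), 2), Pow(-9, 2))) = Add(17, Mul(Pow(-5, 2), 81)) = Add(17, Mul(25, 81)) = Add(17, 2025) = 2042)
Mul(Add(-278871, Function('j')(113, 36)), Pow(Add(436187, 444276), -1)) = Mul(Add(-278871, 2042), Pow(Add(436187, 444276), -1)) = Mul(-276829, Pow(880463, -1)) = Mul(-276829, Rational(1, 880463)) = Rational(-276829, 880463)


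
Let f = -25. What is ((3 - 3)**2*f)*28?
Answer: 0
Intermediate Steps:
((3 - 3)**2*f)*28 = ((3 - 3)**2*(-25))*28 = (0**2*(-25))*28 = (0*(-25))*28 = 0*28 = 0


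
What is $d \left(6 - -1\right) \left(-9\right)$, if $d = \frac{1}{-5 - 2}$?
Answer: $9$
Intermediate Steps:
$d = - \frac{1}{7}$ ($d = \frac{1}{-7} = - \frac{1}{7} \approx -0.14286$)
$d \left(6 - -1\right) \left(-9\right) = - \frac{6 - -1}{7} \left(-9\right) = - \frac{6 + 1}{7} \left(-9\right) = \left(- \frac{1}{7}\right) 7 \left(-9\right) = \left(-1\right) \left(-9\right) = 9$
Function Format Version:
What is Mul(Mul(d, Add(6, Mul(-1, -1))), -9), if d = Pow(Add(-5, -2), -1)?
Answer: 9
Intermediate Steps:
d = Rational(-1, 7) (d = Pow(-7, -1) = Rational(-1, 7) ≈ -0.14286)
Mul(Mul(d, Add(6, Mul(-1, -1))), -9) = Mul(Mul(Rational(-1, 7), Add(6, Mul(-1, -1))), -9) = Mul(Mul(Rational(-1, 7), Add(6, 1)), -9) = Mul(Mul(Rational(-1, 7), 7), -9) = Mul(-1, -9) = 9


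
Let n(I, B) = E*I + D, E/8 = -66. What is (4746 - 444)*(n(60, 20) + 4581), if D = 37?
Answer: -116420724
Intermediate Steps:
E = -528 (E = 8*(-66) = -528)
n(I, B) = 37 - 528*I (n(I, B) = -528*I + 37 = 37 - 528*I)
(4746 - 444)*(n(60, 20) + 4581) = (4746 - 444)*((37 - 528*60) + 4581) = 4302*((37 - 31680) + 4581) = 4302*(-31643 + 4581) = 4302*(-27062) = -116420724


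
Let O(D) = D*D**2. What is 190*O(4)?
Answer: 12160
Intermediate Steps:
O(D) = D**3
190*O(4) = 190*4**3 = 190*64 = 12160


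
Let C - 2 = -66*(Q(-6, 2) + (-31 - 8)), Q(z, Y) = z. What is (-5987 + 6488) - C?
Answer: -2471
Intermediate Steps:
C = 2972 (C = 2 - 66*(-6 + (-31 - 8)) = 2 - 66*(-6 - 39) = 2 - 66*(-45) = 2 + 2970 = 2972)
(-5987 + 6488) - C = (-5987 + 6488) - 1*2972 = 501 - 2972 = -2471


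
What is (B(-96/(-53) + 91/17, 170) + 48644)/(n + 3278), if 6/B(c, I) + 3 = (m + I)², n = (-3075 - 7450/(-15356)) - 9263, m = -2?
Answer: -702681515316/130868217937 ≈ -5.3694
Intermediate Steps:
n = -94727439/7678 (n = (-3075 - 7450*(-1/15356)) - 9263 = (-3075 + 3725/7678) - 9263 = -23606125/7678 - 9263 = -94727439/7678 ≈ -12338.)
B(c, I) = 6/(-3 + (-2 + I)²)
(B(-96/(-53) + 91/17, 170) + 48644)/(n + 3278) = (6/(-3 + (-2 + 170)²) + 48644)/(-94727439/7678 + 3278) = (6/(-3 + 168²) + 48644)/(-69558955/7678) = (6/(-3 + 28224) + 48644)*(-7678/69558955) = (6/28221 + 48644)*(-7678/69558955) = (6*(1/28221) + 48644)*(-7678/69558955) = (2/9407 + 48644)*(-7678/69558955) = (457594110/9407)*(-7678/69558955) = -702681515316/130868217937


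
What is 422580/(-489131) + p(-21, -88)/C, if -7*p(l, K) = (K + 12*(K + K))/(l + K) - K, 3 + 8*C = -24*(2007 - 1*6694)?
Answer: -36314516983916/41980184108205 ≈ -0.86504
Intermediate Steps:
C = 112485/8 (C = -3/8 + (-24*(2007 - 1*6694))/8 = -3/8 + (-24*(2007 - 6694))/8 = -3/8 + (-24*(-4687))/8 = -3/8 + (1/8)*112488 = -3/8 + 14061 = 112485/8 ≈ 14061.)
p(l, K) = K/7 - 25*K/(7*(K + l)) (p(l, K) = -((K + 12*(K + K))/(l + K) - K)/7 = -((K + 12*(2*K))/(K + l) - K)/7 = -((K + 24*K)/(K + l) - K)/7 = -((25*K)/(K + l) - K)/7 = -(25*K/(K + l) - K)/7 = -(-K + 25*K/(K + l))/7 = K/7 - 25*K/(7*(K + l)))
422580/(-489131) + p(-21, -88)/C = 422580/(-489131) + ((1/7)*(-88)*(-25 - 88 - 21)/(-88 - 21))/(112485/8) = 422580*(-1/489131) + ((1/7)*(-88)*(-134)/(-109))*(8/112485) = -422580/489131 + ((1/7)*(-88)*(-1/109)*(-134))*(8/112485) = -422580/489131 - 11792/763*8/112485 = -422580/489131 - 94336/85826055 = -36314516983916/41980184108205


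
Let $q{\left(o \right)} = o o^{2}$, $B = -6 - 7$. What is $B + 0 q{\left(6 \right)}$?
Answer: $-13$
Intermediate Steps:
$B = -13$ ($B = -6 - 7 = -13$)
$q{\left(o \right)} = o^{3}$
$B + 0 q{\left(6 \right)} = -13 + 0 \cdot 6^{3} = -13 + 0 \cdot 216 = -13 + 0 = -13$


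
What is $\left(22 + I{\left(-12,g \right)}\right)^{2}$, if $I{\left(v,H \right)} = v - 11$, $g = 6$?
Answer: $1$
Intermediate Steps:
$I{\left(v,H \right)} = -11 + v$
$\left(22 + I{\left(-12,g \right)}\right)^{2} = \left(22 - 23\right)^{2} = \left(-1\right)^{2} = 1$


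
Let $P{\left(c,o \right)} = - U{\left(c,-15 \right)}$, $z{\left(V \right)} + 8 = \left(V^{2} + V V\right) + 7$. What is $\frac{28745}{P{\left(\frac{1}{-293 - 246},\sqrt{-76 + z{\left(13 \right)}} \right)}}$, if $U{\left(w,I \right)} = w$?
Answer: $15493555$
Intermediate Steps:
$z{\left(V \right)} = -1 + 2 V^{2}$ ($z{\left(V \right)} = -8 + \left(\left(V^{2} + V V\right) + 7\right) = -8 + \left(\left(V^{2} + V^{2}\right) + 7\right) = -8 + \left(2 V^{2} + 7\right) = -8 + \left(7 + 2 V^{2}\right) = -1 + 2 V^{2}$)
$P{\left(c,o \right)} = - c$
$\frac{28745}{P{\left(\frac{1}{-293 - 246},\sqrt{-76 + z{\left(13 \right)}} \right)}} = \frac{28745}{\left(-1\right) \frac{1}{-293 - 246}} = \frac{28745}{\left(-1\right) \frac{1}{-539}} = \frac{28745}{\left(-1\right) \left(- \frac{1}{539}\right)} = 28745 \frac{1}{\frac{1}{539}} = 28745 \cdot 539 = 15493555$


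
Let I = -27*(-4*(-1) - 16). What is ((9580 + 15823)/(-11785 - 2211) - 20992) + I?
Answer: -289294731/13996 ≈ -20670.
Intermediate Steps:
I = 324 (I = -27*(4 - 16) = -27*(-12) = 324)
((9580 + 15823)/(-11785 - 2211) - 20992) + I = ((9580 + 15823)/(-11785 - 2211) - 20992) + 324 = (25403/(-13996) - 20992) + 324 = (25403*(-1/13996) - 20992) + 324 = (-25403/13996 - 20992) + 324 = -293829435/13996 + 324 = -289294731/13996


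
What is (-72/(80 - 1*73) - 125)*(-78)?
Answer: 73866/7 ≈ 10552.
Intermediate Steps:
(-72/(80 - 1*73) - 125)*(-78) = (-72/(80 - 73) - 125)*(-78) = (-72/7 - 125)*(-78) = -947/7*(-78) = 73866/7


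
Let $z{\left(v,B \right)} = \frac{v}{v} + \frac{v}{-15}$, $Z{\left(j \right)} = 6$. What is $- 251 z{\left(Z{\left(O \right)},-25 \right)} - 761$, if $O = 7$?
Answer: $- \frac{4558}{5} \approx -911.6$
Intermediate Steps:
$z{\left(v,B \right)} = 1 - \frac{v}{15}$ ($z{\left(v,B \right)} = 1 + v \left(- \frac{1}{15}\right) = 1 - \frac{v}{15}$)
$- 251 z{\left(Z{\left(O \right)},-25 \right)} - 761 = - 251 \left(1 - \frac{2}{5}\right) - 761 = \left(-251\right) \frac{3}{5} - 761 = - \frac{753}{5} - 761 = - \frac{4558}{5}$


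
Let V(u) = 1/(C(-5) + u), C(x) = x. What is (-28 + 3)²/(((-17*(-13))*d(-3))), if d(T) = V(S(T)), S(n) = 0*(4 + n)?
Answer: -3125/221 ≈ -14.140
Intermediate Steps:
S(n) = 0
V(u) = 1/(-5 + u)
d(T) = -⅕ (d(T) = 1/(-5 + 0) = 1/(-5) = -⅕)
(-28 + 3)²/(((-17*(-13))*d(-3))) = (-28 + 3)²/((-17*(-13)*(-⅕))) = (-25)²/((221*(-⅕))) = 625/(-221/5) = 625*(-5/221) = -3125/221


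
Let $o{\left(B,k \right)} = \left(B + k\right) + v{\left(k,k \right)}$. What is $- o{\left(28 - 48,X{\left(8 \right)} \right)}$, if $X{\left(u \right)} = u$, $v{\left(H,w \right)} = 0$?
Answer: $12$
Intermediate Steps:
$o{\left(B,k \right)} = B + k$ ($o{\left(B,k \right)} = \left(B + k\right) + 0 = B + k$)
$- o{\left(28 - 48,X{\left(8 \right)} \right)} = - (\left(28 - 48\right) + 8) = - (-20 + 8) = \left(-1\right) \left(-12\right) = 12$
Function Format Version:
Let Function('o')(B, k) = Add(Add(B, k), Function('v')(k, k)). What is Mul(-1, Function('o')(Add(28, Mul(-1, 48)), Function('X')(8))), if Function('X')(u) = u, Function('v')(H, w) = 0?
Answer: 12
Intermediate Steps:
Function('o')(B, k) = Add(B, k) (Function('o')(B, k) = Add(Add(B, k), 0) = Add(B, k))
Mul(-1, Function('o')(Add(28, Mul(-1, 48)), Function('X')(8))) = Mul(-1, Add(Add(28, Mul(-1, 48)), 8)) = Mul(-1, Add(Add(28, -48), 8)) = Mul(-1, Add(-20, 8)) = Mul(-1, -12) = 12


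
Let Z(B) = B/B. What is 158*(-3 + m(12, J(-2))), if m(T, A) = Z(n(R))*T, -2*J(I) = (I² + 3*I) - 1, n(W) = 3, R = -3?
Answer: 1422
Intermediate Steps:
Z(B) = 1
J(I) = ½ - 3*I/2 - I²/2 (J(I) = -((I² + 3*I) - 1)/2 = -(-1 + I² + 3*I)/2 = ½ - 3*I/2 - I²/2)
m(T, A) = T (m(T, A) = 1*T = T)
158*(-3 + m(12, J(-2))) = 158*(-3 + 12) = 158*9 = 1422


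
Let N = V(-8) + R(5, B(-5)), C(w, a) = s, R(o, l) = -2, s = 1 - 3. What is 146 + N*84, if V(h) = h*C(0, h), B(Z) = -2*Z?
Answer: 1322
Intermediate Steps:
s = -2
C(w, a) = -2
V(h) = -2*h (V(h) = h*(-2) = -2*h)
N = 14 (N = -2*(-8) - 2 = 16 - 2 = 14)
146 + N*84 = 146 + 14*84 = 146 + 1176 = 1322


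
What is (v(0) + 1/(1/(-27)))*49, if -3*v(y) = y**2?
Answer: -1323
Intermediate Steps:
v(y) = -y**2/3
(v(0) + 1/(1/(-27)))*49 = (-1/3*0**2 + 1/(1/(-27)))*49 = (-1/3*0 + 1/(-1/27))*49 = (0 - 27)*49 = -27*49 = -1323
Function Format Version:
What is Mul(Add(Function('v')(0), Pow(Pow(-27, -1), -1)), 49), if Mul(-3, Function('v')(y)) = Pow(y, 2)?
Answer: -1323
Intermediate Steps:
Function('v')(y) = Mul(Rational(-1, 3), Pow(y, 2))
Mul(Add(Function('v')(0), Pow(Pow(-27, -1), -1)), 49) = Mul(Add(Mul(Rational(-1, 3), Pow(0, 2)), Pow(Pow(-27, -1), -1)), 49) = Mul(Add(Mul(Rational(-1, 3), 0), Pow(Rational(-1, 27), -1)), 49) = Mul(Add(0, -27), 49) = Mul(-27, 49) = -1323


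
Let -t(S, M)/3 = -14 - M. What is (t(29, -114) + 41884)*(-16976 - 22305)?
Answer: -1633461104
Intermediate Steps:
t(S, M) = 42 + 3*M (t(S, M) = -3*(-14 - M) = 42 + 3*M)
(t(29, -114) + 41884)*(-16976 - 22305) = ((42 + 3*(-114)) + 41884)*(-16976 - 22305) = ((42 - 342) + 41884)*(-39281) = (-300 + 41884)*(-39281) = 41584*(-39281) = -1633461104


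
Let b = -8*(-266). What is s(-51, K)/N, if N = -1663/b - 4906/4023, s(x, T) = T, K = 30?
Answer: -256828320/17130217 ≈ -14.993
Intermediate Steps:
b = 2128
N = -17130217/8560944 (N = -1663/2128 - 4906/4023 = -17130217/8560944 ≈ -2.0010)
s(-51, K)/N = 30/(-17130217/8560944) = 30*(-8560944/17130217) = -256828320/17130217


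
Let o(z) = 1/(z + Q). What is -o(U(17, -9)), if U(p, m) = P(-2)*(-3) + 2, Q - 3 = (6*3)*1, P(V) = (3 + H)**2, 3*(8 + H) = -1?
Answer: 3/187 ≈ 0.016043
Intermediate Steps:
H = -25/3 (H = -8 + (1/3)*(-1) = -8 - 1/3 = -25/3 ≈ -8.3333)
P(V) = 256/9 (P(V) = (3 - 25/3)**2 = (-16/3)**2 = 256/9)
Q = 21 (Q = 3 + (6*3)*1 = 3 + 18*1 = 3 + 18 = 21)
U(p, m) = -250/3 (U(p, m) = (256/9)*(-3) + 2 = -256/3 + 2 = -250/3)
o(z) = 1/(21 + z) (o(z) = 1/(z + 21) = 1/(21 + z))
-o(U(17, -9)) = -1/(21 - 250/3) = -1/(-187/3) = -1*(-3/187) = 3/187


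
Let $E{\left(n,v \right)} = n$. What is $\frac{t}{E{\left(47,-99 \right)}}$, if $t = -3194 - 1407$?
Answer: $- \frac{4601}{47} \approx -97.894$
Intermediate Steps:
$t = -4601$
$\frac{t}{E{\left(47,-99 \right)}} = - \frac{4601}{47}$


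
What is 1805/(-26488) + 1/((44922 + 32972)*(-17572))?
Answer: -154412490983/2265971200724 ≈ -0.068144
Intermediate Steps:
1805/(-26488) + 1/((44922 + 32972)*(-17572)) = 1805*(-1/26488) - 1/17572/77894 = -1805/26488 + (1/77894)*(-1/17572) = -1805/26488 - 1/1368753368 = -154412490983/2265971200724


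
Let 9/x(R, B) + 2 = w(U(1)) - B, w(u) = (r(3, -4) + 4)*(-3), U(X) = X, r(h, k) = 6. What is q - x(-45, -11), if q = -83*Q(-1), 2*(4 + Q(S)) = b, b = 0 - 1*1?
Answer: 5235/14 ≈ 373.93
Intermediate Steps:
b = -1 (b = 0 - 1 = -1)
Q(S) = -9/2 (Q(S) = -4 + (½)*(-1) = -4 - ½ = -9/2)
q = 747/2 (q = -83*(-9/2) = 747/2 ≈ 373.50)
w(u) = -30 (w(u) = (6 + 4)*(-3) = 10*(-3) = -30)
x(R, B) = 9/(-32 - B) (x(R, B) = 9/(-2 + (-30 - B)) = 9/(-32 - B))
q - x(-45, -11) = 747/2 - (-9)/(32 - 11) = 747/2 - (-9)/21 = 747/2 - 1*(-3/7) = 747/2 + 3/7 = 5235/14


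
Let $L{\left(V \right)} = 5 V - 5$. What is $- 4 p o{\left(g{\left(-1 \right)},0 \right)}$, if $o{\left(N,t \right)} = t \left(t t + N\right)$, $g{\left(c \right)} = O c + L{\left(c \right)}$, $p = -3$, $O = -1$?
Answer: $0$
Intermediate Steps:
$L{\left(V \right)} = -5 + 5 V$
$g{\left(c \right)} = -5 + 4 c$ ($g{\left(c \right)} = - c + \left(-5 + 5 c\right) = -5 + 4 c$)
$o{\left(N,t \right)} = t \left(N + t^{2}\right)$ ($o{\left(N,t \right)} = t \left(t^{2} + N\right) = t \left(N + t^{2}\right)$)
$- 4 p o{\left(g{\left(-1 \right)},0 \right)} = \left(-4\right) \left(-3\right) 0 \left(\left(-5 + 4 \left(-1\right)\right) + 0^{2}\right) = 12 \cdot 0 \left(\left(-5 - 4\right) + 0\right) = 12 \cdot 0 \left(-9 + 0\right) = 12 \cdot 0 \left(-9\right) = 12 \cdot 0 = 0$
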